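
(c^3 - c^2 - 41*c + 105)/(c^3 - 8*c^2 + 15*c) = (c + 7)/c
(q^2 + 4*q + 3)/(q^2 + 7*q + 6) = (q + 3)/(q + 6)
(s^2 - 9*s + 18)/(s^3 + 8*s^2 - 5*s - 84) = (s - 6)/(s^2 + 11*s + 28)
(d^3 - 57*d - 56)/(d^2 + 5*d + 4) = (d^2 - d - 56)/(d + 4)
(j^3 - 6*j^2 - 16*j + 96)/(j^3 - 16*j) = (j - 6)/j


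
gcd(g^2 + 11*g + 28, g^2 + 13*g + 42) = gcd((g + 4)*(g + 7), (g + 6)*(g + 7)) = g + 7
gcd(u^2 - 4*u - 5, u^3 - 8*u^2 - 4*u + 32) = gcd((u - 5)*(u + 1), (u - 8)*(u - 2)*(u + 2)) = 1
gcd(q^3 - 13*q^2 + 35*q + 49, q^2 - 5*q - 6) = q + 1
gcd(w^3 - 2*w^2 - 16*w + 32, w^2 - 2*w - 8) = w - 4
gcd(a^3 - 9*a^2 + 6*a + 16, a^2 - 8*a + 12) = a - 2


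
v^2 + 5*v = v*(v + 5)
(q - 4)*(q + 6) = q^2 + 2*q - 24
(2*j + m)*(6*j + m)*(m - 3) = 12*j^2*m - 36*j^2 + 8*j*m^2 - 24*j*m + m^3 - 3*m^2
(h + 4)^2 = h^2 + 8*h + 16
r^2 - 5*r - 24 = (r - 8)*(r + 3)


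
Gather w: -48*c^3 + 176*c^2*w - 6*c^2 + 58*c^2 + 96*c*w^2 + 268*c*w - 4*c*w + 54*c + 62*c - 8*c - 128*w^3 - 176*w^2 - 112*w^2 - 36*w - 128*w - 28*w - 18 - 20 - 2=-48*c^3 + 52*c^2 + 108*c - 128*w^3 + w^2*(96*c - 288) + w*(176*c^2 + 264*c - 192) - 40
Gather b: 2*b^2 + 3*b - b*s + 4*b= 2*b^2 + b*(7 - s)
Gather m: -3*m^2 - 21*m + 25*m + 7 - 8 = -3*m^2 + 4*m - 1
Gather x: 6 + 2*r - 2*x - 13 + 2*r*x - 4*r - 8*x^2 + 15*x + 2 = -2*r - 8*x^2 + x*(2*r + 13) - 5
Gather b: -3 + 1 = -2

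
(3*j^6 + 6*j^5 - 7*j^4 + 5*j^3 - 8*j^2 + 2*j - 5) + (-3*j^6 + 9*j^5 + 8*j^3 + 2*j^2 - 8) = 15*j^5 - 7*j^4 + 13*j^3 - 6*j^2 + 2*j - 13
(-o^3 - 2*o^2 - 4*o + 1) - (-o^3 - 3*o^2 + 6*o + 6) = o^2 - 10*o - 5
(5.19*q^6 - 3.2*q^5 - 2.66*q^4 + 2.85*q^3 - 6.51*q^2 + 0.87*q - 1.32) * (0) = 0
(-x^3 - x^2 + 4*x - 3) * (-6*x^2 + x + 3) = 6*x^5 + 5*x^4 - 28*x^3 + 19*x^2 + 9*x - 9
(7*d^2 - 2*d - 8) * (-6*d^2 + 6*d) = -42*d^4 + 54*d^3 + 36*d^2 - 48*d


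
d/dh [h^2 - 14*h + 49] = 2*h - 14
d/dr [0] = 0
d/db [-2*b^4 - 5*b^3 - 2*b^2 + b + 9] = -8*b^3 - 15*b^2 - 4*b + 1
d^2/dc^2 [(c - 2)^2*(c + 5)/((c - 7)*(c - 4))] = 8*(22*c^3 - 237*c^2 + 759*c - 571)/(c^6 - 33*c^5 + 447*c^4 - 3179*c^3 + 12516*c^2 - 25872*c + 21952)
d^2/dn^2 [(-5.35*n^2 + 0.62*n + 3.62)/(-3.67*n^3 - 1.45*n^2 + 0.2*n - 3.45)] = (144.11723*n^6 - 50.1043079999999*n^5 - 581.323596*n^4 - 1256.98189*n^3 - 96.10251*n^2 + 299.91588*n + 162.42965)/(49.430863*n^9 + 58.589715*n^8 + 15.067185*n^7 + 136.06594*n^6 + 109.33395*n^5 + 6.741075*n^4 + 125.035525*n^3 + 52.189875*n^2 - 7.1415*n + 41.063625)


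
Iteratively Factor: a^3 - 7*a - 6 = (a - 3)*(a^2 + 3*a + 2) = (a - 3)*(a + 2)*(a + 1)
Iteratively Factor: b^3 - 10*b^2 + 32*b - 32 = (b - 2)*(b^2 - 8*b + 16) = (b - 4)*(b - 2)*(b - 4)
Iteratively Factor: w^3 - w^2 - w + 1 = (w + 1)*(w^2 - 2*w + 1) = (w - 1)*(w + 1)*(w - 1)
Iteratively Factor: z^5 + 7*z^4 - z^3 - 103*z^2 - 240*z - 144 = (z + 4)*(z^4 + 3*z^3 - 13*z^2 - 51*z - 36) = (z + 3)*(z + 4)*(z^3 - 13*z - 12) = (z + 1)*(z + 3)*(z + 4)*(z^2 - z - 12) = (z + 1)*(z + 3)^2*(z + 4)*(z - 4)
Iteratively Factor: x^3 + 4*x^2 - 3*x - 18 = (x + 3)*(x^2 + x - 6) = (x + 3)^2*(x - 2)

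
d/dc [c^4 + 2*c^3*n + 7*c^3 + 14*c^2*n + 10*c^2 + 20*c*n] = 4*c^3 + 6*c^2*n + 21*c^2 + 28*c*n + 20*c + 20*n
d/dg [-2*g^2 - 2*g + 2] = -4*g - 2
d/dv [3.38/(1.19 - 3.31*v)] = 11.1878/(3.31*v - 1.19)^2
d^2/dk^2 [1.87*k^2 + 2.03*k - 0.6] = 3.74000000000000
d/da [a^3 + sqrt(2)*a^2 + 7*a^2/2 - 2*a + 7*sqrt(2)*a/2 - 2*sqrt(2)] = 3*a^2 + 2*sqrt(2)*a + 7*a - 2 + 7*sqrt(2)/2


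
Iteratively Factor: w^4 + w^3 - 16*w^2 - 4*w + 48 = (w - 2)*(w^3 + 3*w^2 - 10*w - 24) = (w - 2)*(w + 4)*(w^2 - w - 6) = (w - 3)*(w - 2)*(w + 4)*(w + 2)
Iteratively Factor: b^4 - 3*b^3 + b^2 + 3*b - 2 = (b - 1)*(b^3 - 2*b^2 - b + 2) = (b - 1)*(b + 1)*(b^2 - 3*b + 2) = (b - 2)*(b - 1)*(b + 1)*(b - 1)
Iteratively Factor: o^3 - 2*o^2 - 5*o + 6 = (o + 2)*(o^2 - 4*o + 3) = (o - 3)*(o + 2)*(o - 1)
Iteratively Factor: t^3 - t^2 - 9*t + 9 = (t + 3)*(t^2 - 4*t + 3) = (t - 1)*(t + 3)*(t - 3)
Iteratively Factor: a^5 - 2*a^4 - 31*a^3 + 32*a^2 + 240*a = (a - 4)*(a^4 + 2*a^3 - 23*a^2 - 60*a) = a*(a - 4)*(a^3 + 2*a^2 - 23*a - 60) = a*(a - 4)*(a + 3)*(a^2 - a - 20) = a*(a - 5)*(a - 4)*(a + 3)*(a + 4)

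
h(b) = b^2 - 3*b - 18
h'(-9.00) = -21.00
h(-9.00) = 90.00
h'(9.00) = 15.00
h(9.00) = 36.00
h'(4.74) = 6.48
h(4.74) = -9.75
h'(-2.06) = -7.12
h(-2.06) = -7.58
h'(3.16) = 3.32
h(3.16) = -17.49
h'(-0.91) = -4.82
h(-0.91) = -14.44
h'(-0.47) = -3.94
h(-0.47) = -16.37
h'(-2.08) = -7.16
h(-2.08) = -7.43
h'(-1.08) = -5.16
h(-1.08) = -13.59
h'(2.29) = 1.58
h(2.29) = -19.63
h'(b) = 2*b - 3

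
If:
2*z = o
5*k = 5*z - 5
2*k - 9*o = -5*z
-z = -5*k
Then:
No Solution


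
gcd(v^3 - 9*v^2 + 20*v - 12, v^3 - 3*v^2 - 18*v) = v - 6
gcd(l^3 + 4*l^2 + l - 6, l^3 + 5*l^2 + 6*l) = l^2 + 5*l + 6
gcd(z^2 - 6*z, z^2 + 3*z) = z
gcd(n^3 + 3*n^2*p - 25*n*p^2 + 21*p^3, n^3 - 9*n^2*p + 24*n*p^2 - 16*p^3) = -n + p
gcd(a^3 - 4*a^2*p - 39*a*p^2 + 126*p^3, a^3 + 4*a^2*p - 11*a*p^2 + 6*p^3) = a + 6*p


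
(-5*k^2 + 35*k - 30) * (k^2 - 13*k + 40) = -5*k^4 + 100*k^3 - 685*k^2 + 1790*k - 1200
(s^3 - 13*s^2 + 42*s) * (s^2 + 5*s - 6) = s^5 - 8*s^4 - 29*s^3 + 288*s^2 - 252*s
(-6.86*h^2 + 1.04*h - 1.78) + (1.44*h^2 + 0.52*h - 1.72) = -5.42*h^2 + 1.56*h - 3.5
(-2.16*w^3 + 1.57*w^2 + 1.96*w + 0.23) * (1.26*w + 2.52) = -2.7216*w^4 - 3.465*w^3 + 6.426*w^2 + 5.229*w + 0.5796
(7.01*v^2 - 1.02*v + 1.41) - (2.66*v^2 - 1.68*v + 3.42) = 4.35*v^2 + 0.66*v - 2.01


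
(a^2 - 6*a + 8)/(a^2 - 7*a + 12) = (a - 2)/(a - 3)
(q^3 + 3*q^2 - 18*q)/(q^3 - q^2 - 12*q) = (-q^2 - 3*q + 18)/(-q^2 + q + 12)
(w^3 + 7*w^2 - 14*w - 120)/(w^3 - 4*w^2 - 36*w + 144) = (w + 5)/(w - 6)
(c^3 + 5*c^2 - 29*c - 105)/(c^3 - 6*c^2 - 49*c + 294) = (c^2 - 2*c - 15)/(c^2 - 13*c + 42)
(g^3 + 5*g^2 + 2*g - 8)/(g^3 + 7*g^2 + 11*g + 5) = (g^3 + 5*g^2 + 2*g - 8)/(g^3 + 7*g^2 + 11*g + 5)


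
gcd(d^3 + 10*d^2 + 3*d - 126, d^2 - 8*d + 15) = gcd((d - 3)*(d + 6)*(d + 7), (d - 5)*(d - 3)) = d - 3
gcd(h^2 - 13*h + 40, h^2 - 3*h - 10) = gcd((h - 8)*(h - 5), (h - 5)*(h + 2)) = h - 5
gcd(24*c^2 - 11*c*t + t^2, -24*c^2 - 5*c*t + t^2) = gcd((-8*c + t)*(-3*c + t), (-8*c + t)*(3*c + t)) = -8*c + t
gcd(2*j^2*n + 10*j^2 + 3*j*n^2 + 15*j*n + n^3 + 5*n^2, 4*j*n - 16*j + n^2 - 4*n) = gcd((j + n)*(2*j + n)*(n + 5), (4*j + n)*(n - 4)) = 1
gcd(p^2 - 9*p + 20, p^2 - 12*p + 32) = p - 4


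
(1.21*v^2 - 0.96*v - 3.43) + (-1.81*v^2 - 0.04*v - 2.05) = -0.6*v^2 - 1.0*v - 5.48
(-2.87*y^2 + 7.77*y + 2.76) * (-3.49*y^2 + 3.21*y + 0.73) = 10.0163*y^4 - 36.33*y^3 + 13.2142*y^2 + 14.5317*y + 2.0148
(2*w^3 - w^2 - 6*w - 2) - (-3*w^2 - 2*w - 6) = 2*w^3 + 2*w^2 - 4*w + 4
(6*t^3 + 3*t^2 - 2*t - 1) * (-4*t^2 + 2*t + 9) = -24*t^5 + 68*t^3 + 27*t^2 - 20*t - 9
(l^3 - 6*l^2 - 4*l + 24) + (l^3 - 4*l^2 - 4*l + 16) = 2*l^3 - 10*l^2 - 8*l + 40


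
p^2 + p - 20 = (p - 4)*(p + 5)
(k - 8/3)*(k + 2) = k^2 - 2*k/3 - 16/3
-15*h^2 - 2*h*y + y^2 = (-5*h + y)*(3*h + y)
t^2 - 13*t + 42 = (t - 7)*(t - 6)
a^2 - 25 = (a - 5)*(a + 5)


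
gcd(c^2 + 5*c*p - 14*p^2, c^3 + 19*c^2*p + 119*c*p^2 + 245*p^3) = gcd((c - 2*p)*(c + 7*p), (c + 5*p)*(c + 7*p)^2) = c + 7*p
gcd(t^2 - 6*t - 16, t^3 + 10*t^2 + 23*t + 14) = t + 2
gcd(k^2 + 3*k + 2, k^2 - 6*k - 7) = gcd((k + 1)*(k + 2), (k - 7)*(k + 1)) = k + 1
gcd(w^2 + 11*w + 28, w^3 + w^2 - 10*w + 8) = w + 4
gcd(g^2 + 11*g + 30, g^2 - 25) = g + 5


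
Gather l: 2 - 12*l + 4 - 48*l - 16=-60*l - 10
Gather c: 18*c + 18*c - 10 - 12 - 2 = 36*c - 24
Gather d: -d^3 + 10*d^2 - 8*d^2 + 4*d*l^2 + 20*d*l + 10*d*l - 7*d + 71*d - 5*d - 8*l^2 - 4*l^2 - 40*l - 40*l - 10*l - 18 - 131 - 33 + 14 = -d^3 + 2*d^2 + d*(4*l^2 + 30*l + 59) - 12*l^2 - 90*l - 168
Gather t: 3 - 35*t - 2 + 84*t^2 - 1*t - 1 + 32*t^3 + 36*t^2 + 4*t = 32*t^3 + 120*t^2 - 32*t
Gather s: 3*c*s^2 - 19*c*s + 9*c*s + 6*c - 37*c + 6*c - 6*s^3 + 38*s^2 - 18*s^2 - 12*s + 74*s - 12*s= -25*c - 6*s^3 + s^2*(3*c + 20) + s*(50 - 10*c)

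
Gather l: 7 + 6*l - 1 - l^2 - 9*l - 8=-l^2 - 3*l - 2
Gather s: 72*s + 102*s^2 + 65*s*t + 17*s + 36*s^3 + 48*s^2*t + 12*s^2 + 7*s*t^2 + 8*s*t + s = 36*s^3 + s^2*(48*t + 114) + s*(7*t^2 + 73*t + 90)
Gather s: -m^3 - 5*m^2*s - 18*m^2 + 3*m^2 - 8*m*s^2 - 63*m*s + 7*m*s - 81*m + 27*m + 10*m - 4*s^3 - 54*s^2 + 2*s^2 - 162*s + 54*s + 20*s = -m^3 - 15*m^2 - 44*m - 4*s^3 + s^2*(-8*m - 52) + s*(-5*m^2 - 56*m - 88)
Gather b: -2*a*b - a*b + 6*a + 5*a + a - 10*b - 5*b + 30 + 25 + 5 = 12*a + b*(-3*a - 15) + 60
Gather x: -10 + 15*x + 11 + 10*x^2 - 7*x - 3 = 10*x^2 + 8*x - 2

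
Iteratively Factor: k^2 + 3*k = (k + 3)*(k)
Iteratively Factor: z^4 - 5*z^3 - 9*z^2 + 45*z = (z - 5)*(z^3 - 9*z) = (z - 5)*(z + 3)*(z^2 - 3*z) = (z - 5)*(z - 3)*(z + 3)*(z)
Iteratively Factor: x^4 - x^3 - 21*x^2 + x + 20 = (x - 1)*(x^3 - 21*x - 20) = (x - 5)*(x - 1)*(x^2 + 5*x + 4) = (x - 5)*(x - 1)*(x + 1)*(x + 4)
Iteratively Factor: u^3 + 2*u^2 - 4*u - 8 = (u - 2)*(u^2 + 4*u + 4) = (u - 2)*(u + 2)*(u + 2)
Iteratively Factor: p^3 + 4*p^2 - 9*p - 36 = (p - 3)*(p^2 + 7*p + 12) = (p - 3)*(p + 3)*(p + 4)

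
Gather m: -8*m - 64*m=-72*m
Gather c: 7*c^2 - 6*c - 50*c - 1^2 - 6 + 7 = 7*c^2 - 56*c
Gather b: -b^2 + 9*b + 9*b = -b^2 + 18*b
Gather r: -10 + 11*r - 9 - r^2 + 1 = -r^2 + 11*r - 18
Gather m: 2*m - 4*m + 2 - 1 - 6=-2*m - 5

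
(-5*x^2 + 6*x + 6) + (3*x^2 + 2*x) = -2*x^2 + 8*x + 6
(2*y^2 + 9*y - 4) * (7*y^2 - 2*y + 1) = 14*y^4 + 59*y^3 - 44*y^2 + 17*y - 4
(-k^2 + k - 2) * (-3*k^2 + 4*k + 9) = 3*k^4 - 7*k^3 + k^2 + k - 18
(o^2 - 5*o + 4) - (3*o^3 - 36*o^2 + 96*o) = -3*o^3 + 37*o^2 - 101*o + 4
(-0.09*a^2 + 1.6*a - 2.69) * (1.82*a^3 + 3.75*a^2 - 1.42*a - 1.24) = -0.1638*a^5 + 2.5745*a^4 + 1.232*a^3 - 12.2479*a^2 + 1.8358*a + 3.3356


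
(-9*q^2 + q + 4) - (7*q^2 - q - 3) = -16*q^2 + 2*q + 7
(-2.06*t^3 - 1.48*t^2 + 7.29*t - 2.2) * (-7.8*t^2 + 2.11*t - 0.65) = 16.068*t^5 + 7.1974*t^4 - 58.6458*t^3 + 33.5039*t^2 - 9.3805*t + 1.43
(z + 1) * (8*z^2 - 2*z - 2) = 8*z^3 + 6*z^2 - 4*z - 2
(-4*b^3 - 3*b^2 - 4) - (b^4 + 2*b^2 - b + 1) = -b^4 - 4*b^3 - 5*b^2 + b - 5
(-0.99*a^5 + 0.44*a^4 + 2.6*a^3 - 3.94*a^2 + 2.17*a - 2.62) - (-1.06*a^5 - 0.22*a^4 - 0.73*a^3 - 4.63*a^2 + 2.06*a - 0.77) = 0.0700000000000001*a^5 + 0.66*a^4 + 3.33*a^3 + 0.69*a^2 + 0.11*a - 1.85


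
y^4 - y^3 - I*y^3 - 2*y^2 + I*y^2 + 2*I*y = y*(y - 2)*(y + 1)*(y - I)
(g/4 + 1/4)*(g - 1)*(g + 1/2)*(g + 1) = g^4/4 + 3*g^3/8 - g^2/8 - 3*g/8 - 1/8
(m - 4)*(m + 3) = m^2 - m - 12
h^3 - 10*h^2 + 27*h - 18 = (h - 6)*(h - 3)*(h - 1)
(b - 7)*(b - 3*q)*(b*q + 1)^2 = b^4*q^2 - 3*b^3*q^3 - 7*b^3*q^2 + 2*b^3*q + 21*b^2*q^3 - 6*b^2*q^2 - 14*b^2*q + b^2 + 42*b*q^2 - 3*b*q - 7*b + 21*q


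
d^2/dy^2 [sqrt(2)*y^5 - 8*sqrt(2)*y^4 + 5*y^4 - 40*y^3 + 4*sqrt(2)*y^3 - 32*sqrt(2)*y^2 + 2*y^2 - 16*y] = 20*sqrt(2)*y^3 - 96*sqrt(2)*y^2 + 60*y^2 - 240*y + 24*sqrt(2)*y - 64*sqrt(2) + 4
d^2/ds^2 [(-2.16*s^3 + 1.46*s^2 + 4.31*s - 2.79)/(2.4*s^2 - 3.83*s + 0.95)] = (-2.8421709430404e-14*s^5 + 5.6843418860808e-14*s^4 + 22.971792*s^3 - 69.24024*s^2 + 83.21688*s - 35.130892)/(13.824*s^6 - 66.1824*s^5 + 122.03208*s^4 - 108.576287*s^3 + 48.304365*s^2 - 10.369725*s + 0.857375)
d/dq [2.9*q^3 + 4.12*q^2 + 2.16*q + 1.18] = 8.7*q^2 + 8.24*q + 2.16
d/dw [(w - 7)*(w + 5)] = 2*w - 2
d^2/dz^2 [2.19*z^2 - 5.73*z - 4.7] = 4.38000000000000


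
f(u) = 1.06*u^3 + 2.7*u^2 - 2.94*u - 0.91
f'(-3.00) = 9.48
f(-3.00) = 3.59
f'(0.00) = -2.94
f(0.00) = -0.91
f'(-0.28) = -4.20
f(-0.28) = 0.10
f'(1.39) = 10.71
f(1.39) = 3.07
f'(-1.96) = -1.31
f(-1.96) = 7.24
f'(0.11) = -2.31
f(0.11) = -1.20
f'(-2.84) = 7.37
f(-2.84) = 4.94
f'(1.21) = 8.25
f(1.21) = 1.36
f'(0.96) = 5.17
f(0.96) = -0.31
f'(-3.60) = 18.83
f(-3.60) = -4.79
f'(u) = 3.18*u^2 + 5.4*u - 2.94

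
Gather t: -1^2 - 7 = -8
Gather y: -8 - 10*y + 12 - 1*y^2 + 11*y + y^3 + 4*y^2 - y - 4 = y^3 + 3*y^2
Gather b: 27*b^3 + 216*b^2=27*b^3 + 216*b^2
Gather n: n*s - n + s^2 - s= n*(s - 1) + s^2 - s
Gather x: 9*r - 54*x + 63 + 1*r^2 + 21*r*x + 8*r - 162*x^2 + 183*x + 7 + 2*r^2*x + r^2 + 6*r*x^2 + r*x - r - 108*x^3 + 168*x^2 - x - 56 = 2*r^2 + 16*r - 108*x^3 + x^2*(6*r + 6) + x*(2*r^2 + 22*r + 128) + 14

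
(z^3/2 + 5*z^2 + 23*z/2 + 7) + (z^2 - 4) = z^3/2 + 6*z^2 + 23*z/2 + 3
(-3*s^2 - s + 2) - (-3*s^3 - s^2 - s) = 3*s^3 - 2*s^2 + 2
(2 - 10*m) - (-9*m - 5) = 7 - m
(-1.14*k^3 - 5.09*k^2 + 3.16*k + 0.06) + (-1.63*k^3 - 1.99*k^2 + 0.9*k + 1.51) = -2.77*k^3 - 7.08*k^2 + 4.06*k + 1.57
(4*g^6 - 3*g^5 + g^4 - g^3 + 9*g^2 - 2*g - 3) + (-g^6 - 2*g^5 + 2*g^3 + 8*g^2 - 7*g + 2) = 3*g^6 - 5*g^5 + g^4 + g^3 + 17*g^2 - 9*g - 1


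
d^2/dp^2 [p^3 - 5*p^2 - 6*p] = 6*p - 10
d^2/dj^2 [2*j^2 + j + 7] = 4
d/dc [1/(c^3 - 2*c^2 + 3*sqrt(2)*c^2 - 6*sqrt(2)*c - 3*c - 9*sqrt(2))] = (-3*c^2 - 6*sqrt(2)*c + 4*c + 3 + 6*sqrt(2))/(-c^3 - 3*sqrt(2)*c^2 + 2*c^2 + 3*c + 6*sqrt(2)*c + 9*sqrt(2))^2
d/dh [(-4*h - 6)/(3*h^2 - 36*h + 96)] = 4*(h^2 + 3*h - 50)/(3*(h^4 - 24*h^3 + 208*h^2 - 768*h + 1024))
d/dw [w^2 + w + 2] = 2*w + 1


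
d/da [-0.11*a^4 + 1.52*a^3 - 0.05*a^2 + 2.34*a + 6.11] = -0.44*a^3 + 4.56*a^2 - 0.1*a + 2.34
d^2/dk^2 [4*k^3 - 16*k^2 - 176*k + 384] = 24*k - 32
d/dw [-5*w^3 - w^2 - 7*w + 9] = -15*w^2 - 2*w - 7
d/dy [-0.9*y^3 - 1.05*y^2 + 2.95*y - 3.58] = -2.7*y^2 - 2.1*y + 2.95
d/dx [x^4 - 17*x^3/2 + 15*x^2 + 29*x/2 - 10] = 4*x^3 - 51*x^2/2 + 30*x + 29/2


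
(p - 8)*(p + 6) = p^2 - 2*p - 48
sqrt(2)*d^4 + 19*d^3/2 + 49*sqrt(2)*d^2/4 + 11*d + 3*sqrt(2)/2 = (d + sqrt(2)/2)*(d + sqrt(2))*(d + 3*sqrt(2))*(sqrt(2)*d + 1/2)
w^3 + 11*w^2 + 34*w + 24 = (w + 1)*(w + 4)*(w + 6)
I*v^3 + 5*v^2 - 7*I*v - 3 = (v - 3*I)*(v - I)*(I*v + 1)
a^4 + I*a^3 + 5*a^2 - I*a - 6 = (a - 2*I)*(a + 3*I)*(-I*a + I)*(I*a + I)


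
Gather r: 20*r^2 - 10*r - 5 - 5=20*r^2 - 10*r - 10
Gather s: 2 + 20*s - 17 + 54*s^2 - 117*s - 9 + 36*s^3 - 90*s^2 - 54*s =36*s^3 - 36*s^2 - 151*s - 24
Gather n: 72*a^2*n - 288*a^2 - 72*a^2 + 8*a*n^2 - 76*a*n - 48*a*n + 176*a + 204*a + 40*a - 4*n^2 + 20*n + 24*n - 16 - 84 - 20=-360*a^2 + 420*a + n^2*(8*a - 4) + n*(72*a^2 - 124*a + 44) - 120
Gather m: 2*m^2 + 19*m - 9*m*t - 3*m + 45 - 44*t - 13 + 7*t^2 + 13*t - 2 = 2*m^2 + m*(16 - 9*t) + 7*t^2 - 31*t + 30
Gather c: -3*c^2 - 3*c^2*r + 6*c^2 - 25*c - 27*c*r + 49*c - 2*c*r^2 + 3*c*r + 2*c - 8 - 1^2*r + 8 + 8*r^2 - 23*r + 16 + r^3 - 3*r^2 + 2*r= c^2*(3 - 3*r) + c*(-2*r^2 - 24*r + 26) + r^3 + 5*r^2 - 22*r + 16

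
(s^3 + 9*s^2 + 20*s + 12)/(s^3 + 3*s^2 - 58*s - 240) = (s^2 + 3*s + 2)/(s^2 - 3*s - 40)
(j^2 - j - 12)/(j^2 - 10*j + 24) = (j + 3)/(j - 6)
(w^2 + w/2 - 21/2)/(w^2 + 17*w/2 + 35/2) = (w - 3)/(w + 5)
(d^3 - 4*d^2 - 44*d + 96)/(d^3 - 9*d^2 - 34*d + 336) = (d - 2)/(d - 7)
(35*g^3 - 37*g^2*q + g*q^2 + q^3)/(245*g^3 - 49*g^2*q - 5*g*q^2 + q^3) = (-g + q)/(-7*g + q)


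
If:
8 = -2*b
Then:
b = -4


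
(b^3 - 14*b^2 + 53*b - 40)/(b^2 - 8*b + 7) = (b^2 - 13*b + 40)/(b - 7)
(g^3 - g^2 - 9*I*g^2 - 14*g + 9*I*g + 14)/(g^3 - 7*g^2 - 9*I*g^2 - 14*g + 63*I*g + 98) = (g - 1)/(g - 7)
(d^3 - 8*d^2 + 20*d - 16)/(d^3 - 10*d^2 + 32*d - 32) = (d - 2)/(d - 4)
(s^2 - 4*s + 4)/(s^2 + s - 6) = (s - 2)/(s + 3)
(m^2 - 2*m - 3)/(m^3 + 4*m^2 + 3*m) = (m - 3)/(m*(m + 3))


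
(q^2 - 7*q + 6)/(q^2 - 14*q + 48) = (q - 1)/(q - 8)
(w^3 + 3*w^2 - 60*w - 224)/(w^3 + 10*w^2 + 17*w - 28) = (w - 8)/(w - 1)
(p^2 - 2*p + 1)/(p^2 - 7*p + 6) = (p - 1)/(p - 6)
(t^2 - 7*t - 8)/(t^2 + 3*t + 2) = (t - 8)/(t + 2)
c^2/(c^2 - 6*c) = c/(c - 6)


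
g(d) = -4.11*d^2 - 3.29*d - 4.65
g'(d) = -8.22*d - 3.29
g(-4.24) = -64.59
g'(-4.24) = 31.56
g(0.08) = -4.94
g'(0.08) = -3.95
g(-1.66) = -10.51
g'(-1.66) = 10.36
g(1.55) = -19.62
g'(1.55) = -16.03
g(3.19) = -56.97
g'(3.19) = -29.51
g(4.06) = -85.75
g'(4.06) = -36.66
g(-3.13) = -34.62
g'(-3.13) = 22.44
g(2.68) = -42.99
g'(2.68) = -25.32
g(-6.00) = -132.87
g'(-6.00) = 46.03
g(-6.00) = -132.87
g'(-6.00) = 46.03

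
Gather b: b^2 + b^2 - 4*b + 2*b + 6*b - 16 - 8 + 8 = 2*b^2 + 4*b - 16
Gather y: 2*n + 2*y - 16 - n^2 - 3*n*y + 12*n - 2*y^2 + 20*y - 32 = -n^2 + 14*n - 2*y^2 + y*(22 - 3*n) - 48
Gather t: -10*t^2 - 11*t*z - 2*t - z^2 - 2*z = -10*t^2 + t*(-11*z - 2) - z^2 - 2*z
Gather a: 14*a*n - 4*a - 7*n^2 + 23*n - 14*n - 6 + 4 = a*(14*n - 4) - 7*n^2 + 9*n - 2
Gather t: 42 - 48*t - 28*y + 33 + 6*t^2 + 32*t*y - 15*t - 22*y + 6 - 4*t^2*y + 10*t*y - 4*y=t^2*(6 - 4*y) + t*(42*y - 63) - 54*y + 81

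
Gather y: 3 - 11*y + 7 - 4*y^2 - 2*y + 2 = -4*y^2 - 13*y + 12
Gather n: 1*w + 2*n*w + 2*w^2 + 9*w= 2*n*w + 2*w^2 + 10*w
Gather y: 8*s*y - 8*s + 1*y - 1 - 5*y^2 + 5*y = -8*s - 5*y^2 + y*(8*s + 6) - 1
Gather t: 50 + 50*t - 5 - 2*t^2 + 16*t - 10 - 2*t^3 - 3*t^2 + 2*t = -2*t^3 - 5*t^2 + 68*t + 35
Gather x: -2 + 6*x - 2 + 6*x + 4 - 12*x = 0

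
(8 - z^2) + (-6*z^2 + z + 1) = -7*z^2 + z + 9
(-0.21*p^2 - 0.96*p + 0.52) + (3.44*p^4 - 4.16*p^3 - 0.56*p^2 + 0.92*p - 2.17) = 3.44*p^4 - 4.16*p^3 - 0.77*p^2 - 0.0399999999999999*p - 1.65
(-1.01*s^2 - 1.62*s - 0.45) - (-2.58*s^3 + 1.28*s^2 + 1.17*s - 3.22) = 2.58*s^3 - 2.29*s^2 - 2.79*s + 2.77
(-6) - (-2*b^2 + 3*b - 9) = 2*b^2 - 3*b + 3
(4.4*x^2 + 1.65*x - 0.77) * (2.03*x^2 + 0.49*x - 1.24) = 8.932*x^4 + 5.5055*x^3 - 6.2106*x^2 - 2.4233*x + 0.9548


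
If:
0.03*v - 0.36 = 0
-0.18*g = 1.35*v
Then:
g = -90.00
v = 12.00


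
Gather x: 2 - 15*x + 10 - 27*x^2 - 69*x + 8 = -27*x^2 - 84*x + 20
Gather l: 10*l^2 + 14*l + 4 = 10*l^2 + 14*l + 4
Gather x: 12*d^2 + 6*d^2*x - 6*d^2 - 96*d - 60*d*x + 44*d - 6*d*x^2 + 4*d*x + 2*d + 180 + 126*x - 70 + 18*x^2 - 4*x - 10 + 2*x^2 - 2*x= 6*d^2 - 50*d + x^2*(20 - 6*d) + x*(6*d^2 - 56*d + 120) + 100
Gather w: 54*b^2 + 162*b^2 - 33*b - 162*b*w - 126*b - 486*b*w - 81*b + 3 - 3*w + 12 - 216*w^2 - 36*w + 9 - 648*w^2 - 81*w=216*b^2 - 240*b - 864*w^2 + w*(-648*b - 120) + 24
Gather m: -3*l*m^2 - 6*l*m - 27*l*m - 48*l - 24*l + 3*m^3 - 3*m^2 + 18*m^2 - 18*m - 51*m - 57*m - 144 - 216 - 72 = -72*l + 3*m^3 + m^2*(15 - 3*l) + m*(-33*l - 126) - 432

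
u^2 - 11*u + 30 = (u - 6)*(u - 5)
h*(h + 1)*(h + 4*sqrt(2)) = h^3 + h^2 + 4*sqrt(2)*h^2 + 4*sqrt(2)*h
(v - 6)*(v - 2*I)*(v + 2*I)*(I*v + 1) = I*v^4 + v^3 - 6*I*v^3 - 6*v^2 + 4*I*v^2 + 4*v - 24*I*v - 24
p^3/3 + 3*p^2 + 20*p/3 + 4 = (p/3 + 1/3)*(p + 2)*(p + 6)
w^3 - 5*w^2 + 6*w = w*(w - 3)*(w - 2)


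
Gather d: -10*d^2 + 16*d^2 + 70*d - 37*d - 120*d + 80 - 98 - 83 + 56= 6*d^2 - 87*d - 45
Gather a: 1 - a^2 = 1 - a^2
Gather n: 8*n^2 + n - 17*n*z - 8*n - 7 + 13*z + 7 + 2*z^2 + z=8*n^2 + n*(-17*z - 7) + 2*z^2 + 14*z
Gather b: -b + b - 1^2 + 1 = 0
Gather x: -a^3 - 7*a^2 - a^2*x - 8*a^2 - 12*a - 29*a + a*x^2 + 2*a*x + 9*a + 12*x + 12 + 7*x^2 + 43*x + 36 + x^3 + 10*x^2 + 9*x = -a^3 - 15*a^2 - 32*a + x^3 + x^2*(a + 17) + x*(-a^2 + 2*a + 64) + 48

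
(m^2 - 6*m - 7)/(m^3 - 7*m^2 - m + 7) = 1/(m - 1)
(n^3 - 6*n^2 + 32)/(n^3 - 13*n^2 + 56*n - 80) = (n + 2)/(n - 5)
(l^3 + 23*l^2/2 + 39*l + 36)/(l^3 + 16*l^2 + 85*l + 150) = (l^2 + 11*l/2 + 6)/(l^2 + 10*l + 25)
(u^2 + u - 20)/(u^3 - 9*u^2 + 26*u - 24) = (u + 5)/(u^2 - 5*u + 6)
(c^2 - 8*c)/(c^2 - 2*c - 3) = c*(8 - c)/(-c^2 + 2*c + 3)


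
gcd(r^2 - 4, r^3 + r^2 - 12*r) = 1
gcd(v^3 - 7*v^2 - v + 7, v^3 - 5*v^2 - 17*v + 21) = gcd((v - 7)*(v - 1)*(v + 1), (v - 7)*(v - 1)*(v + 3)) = v^2 - 8*v + 7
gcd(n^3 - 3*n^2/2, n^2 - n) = n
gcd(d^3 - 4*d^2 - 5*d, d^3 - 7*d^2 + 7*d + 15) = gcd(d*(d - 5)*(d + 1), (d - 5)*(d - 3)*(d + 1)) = d^2 - 4*d - 5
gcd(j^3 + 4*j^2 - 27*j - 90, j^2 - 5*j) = j - 5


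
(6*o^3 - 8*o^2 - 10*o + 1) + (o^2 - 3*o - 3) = 6*o^3 - 7*o^2 - 13*o - 2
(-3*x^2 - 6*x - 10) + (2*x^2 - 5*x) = -x^2 - 11*x - 10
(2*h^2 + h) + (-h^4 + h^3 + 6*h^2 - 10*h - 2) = -h^4 + h^3 + 8*h^2 - 9*h - 2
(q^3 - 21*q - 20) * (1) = q^3 - 21*q - 20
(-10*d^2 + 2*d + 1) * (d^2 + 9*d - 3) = -10*d^4 - 88*d^3 + 49*d^2 + 3*d - 3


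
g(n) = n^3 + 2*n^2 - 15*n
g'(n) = 3*n^2 + 4*n - 15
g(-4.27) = 22.66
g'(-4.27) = 22.62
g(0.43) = -6.00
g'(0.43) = -12.73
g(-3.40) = 34.82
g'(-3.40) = 6.08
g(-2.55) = 34.67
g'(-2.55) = -5.69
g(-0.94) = 15.04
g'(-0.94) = -16.11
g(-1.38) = 21.88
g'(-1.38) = -14.81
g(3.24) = 6.41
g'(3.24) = 29.45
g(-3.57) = 33.54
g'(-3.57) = 8.95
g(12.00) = 1836.00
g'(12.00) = 465.00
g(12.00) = 1836.00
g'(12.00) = 465.00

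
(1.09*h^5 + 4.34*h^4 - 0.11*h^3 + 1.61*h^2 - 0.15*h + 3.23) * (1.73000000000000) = 1.8857*h^5 + 7.5082*h^4 - 0.1903*h^3 + 2.7853*h^2 - 0.2595*h + 5.5879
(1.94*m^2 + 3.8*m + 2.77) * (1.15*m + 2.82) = 2.231*m^3 + 9.8408*m^2 + 13.9015*m + 7.8114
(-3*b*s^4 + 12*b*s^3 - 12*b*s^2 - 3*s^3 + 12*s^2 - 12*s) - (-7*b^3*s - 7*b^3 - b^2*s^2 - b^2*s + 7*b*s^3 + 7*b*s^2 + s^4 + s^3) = 7*b^3*s + 7*b^3 + b^2*s^2 + b^2*s - 3*b*s^4 + 5*b*s^3 - 19*b*s^2 - s^4 - 4*s^3 + 12*s^2 - 12*s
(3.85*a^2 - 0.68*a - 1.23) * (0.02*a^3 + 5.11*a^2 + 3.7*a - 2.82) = 0.077*a^5 + 19.6599*a^4 + 10.7456*a^3 - 19.6583*a^2 - 2.6334*a + 3.4686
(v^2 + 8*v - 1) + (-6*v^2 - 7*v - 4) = -5*v^2 + v - 5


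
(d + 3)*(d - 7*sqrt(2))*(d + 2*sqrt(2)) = d^3 - 5*sqrt(2)*d^2 + 3*d^2 - 28*d - 15*sqrt(2)*d - 84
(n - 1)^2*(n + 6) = n^3 + 4*n^2 - 11*n + 6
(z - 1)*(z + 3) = z^2 + 2*z - 3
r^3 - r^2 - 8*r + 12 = (r - 2)^2*(r + 3)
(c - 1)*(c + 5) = c^2 + 4*c - 5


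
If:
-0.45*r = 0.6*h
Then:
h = -0.75*r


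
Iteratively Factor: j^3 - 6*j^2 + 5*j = (j - 1)*(j^2 - 5*j) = (j - 5)*(j - 1)*(j)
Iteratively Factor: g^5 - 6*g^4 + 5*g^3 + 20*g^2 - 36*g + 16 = (g - 4)*(g^4 - 2*g^3 - 3*g^2 + 8*g - 4) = (g - 4)*(g - 1)*(g^3 - g^2 - 4*g + 4) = (g - 4)*(g - 2)*(g - 1)*(g^2 + g - 2) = (g - 4)*(g - 2)*(g - 1)*(g + 2)*(g - 1)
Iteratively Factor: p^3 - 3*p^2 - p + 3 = (p - 1)*(p^2 - 2*p - 3) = (p - 3)*(p - 1)*(p + 1)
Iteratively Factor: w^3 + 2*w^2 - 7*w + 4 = (w - 1)*(w^2 + 3*w - 4) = (w - 1)^2*(w + 4)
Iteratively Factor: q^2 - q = (q - 1)*(q)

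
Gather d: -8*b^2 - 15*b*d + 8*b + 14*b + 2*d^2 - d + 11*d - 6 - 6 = -8*b^2 + 22*b + 2*d^2 + d*(10 - 15*b) - 12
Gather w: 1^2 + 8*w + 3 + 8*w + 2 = 16*w + 6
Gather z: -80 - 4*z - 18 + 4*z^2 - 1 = 4*z^2 - 4*z - 99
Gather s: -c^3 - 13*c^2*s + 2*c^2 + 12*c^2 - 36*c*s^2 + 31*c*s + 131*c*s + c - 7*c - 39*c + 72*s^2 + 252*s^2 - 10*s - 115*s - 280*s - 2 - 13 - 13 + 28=-c^3 + 14*c^2 - 45*c + s^2*(324 - 36*c) + s*(-13*c^2 + 162*c - 405)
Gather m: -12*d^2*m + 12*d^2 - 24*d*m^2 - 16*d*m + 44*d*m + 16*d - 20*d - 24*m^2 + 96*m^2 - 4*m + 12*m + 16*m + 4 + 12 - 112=12*d^2 - 4*d + m^2*(72 - 24*d) + m*(-12*d^2 + 28*d + 24) - 96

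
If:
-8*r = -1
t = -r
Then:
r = 1/8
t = -1/8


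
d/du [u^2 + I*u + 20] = 2*u + I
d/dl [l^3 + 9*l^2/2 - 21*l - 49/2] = 3*l^2 + 9*l - 21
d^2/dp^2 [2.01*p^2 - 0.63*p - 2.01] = 4.02000000000000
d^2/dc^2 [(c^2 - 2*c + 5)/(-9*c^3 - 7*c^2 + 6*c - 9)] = 2*(-81*c^6 + 486*c^5 - 2214*c^4 - 1789*c^3 - 708*c^2 + 1467*c + 162)/(729*c^9 + 1701*c^8 - 135*c^7 + 262*c^6 + 3492*c^5 - 837*c^4 - 297*c^3 + 2673*c^2 - 1458*c + 729)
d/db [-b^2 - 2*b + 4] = -2*b - 2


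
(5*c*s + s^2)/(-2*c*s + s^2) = (5*c + s)/(-2*c + s)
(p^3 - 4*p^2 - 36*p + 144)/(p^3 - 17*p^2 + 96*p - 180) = (p^2 + 2*p - 24)/(p^2 - 11*p + 30)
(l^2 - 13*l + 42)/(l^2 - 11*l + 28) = (l - 6)/(l - 4)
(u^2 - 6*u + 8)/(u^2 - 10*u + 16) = (u - 4)/(u - 8)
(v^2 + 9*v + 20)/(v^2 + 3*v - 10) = (v + 4)/(v - 2)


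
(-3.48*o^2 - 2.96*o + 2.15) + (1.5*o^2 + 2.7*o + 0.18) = -1.98*o^2 - 0.26*o + 2.33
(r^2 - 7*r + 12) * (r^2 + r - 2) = r^4 - 6*r^3 + 3*r^2 + 26*r - 24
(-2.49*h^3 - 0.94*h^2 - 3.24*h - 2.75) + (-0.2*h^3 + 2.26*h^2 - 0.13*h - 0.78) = -2.69*h^3 + 1.32*h^2 - 3.37*h - 3.53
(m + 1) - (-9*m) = 10*m + 1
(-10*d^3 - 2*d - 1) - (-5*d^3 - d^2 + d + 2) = -5*d^3 + d^2 - 3*d - 3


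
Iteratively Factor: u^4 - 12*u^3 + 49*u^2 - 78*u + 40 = (u - 1)*(u^3 - 11*u^2 + 38*u - 40) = (u - 4)*(u - 1)*(u^2 - 7*u + 10) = (u - 5)*(u - 4)*(u - 1)*(u - 2)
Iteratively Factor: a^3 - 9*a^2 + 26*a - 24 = (a - 3)*(a^2 - 6*a + 8) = (a - 4)*(a - 3)*(a - 2)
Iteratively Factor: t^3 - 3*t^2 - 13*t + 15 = (t - 1)*(t^2 - 2*t - 15) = (t - 1)*(t + 3)*(t - 5)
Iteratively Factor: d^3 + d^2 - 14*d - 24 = (d - 4)*(d^2 + 5*d + 6) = (d - 4)*(d + 2)*(d + 3)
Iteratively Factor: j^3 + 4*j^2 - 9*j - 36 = (j + 4)*(j^2 - 9) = (j + 3)*(j + 4)*(j - 3)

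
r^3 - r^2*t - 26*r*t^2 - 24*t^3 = (r - 6*t)*(r + t)*(r + 4*t)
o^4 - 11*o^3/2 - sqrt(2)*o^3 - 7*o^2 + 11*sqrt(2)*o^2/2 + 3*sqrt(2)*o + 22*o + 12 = (o - 6)*(o + 1/2)*(o - 2*sqrt(2))*(o + sqrt(2))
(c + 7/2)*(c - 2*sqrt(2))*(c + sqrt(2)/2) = c^3 - 3*sqrt(2)*c^2/2 + 7*c^2/2 - 21*sqrt(2)*c/4 - 2*c - 7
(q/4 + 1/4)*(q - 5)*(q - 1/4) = q^3/4 - 17*q^2/16 - q + 5/16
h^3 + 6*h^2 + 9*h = h*(h + 3)^2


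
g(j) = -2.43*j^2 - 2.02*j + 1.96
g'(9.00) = -45.76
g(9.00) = -213.05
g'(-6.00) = 27.14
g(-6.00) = -73.40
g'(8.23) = -42.02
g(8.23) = -179.26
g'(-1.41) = 4.83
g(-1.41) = -0.02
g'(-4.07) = 17.76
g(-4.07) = -30.07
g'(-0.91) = 2.40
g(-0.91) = 1.79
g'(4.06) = -21.75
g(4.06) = -46.30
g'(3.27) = -17.91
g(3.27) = -30.63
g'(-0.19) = -1.10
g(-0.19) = 2.26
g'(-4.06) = 17.71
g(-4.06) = -29.89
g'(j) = -4.86*j - 2.02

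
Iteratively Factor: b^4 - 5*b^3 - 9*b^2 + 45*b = (b + 3)*(b^3 - 8*b^2 + 15*b) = b*(b + 3)*(b^2 - 8*b + 15) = b*(b - 3)*(b + 3)*(b - 5)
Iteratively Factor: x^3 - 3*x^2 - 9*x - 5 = (x - 5)*(x^2 + 2*x + 1) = (x - 5)*(x + 1)*(x + 1)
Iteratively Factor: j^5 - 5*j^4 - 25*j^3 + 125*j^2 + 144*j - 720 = (j - 5)*(j^4 - 25*j^2 + 144) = (j - 5)*(j - 3)*(j^3 + 3*j^2 - 16*j - 48) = (j - 5)*(j - 4)*(j - 3)*(j^2 + 7*j + 12) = (j - 5)*(j - 4)*(j - 3)*(j + 3)*(j + 4)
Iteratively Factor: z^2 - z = (z - 1)*(z)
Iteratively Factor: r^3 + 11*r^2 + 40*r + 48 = (r + 4)*(r^2 + 7*r + 12) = (r + 4)^2*(r + 3)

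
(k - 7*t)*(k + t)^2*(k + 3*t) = k^4 - 2*k^3*t - 28*k^2*t^2 - 46*k*t^3 - 21*t^4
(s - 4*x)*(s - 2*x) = s^2 - 6*s*x + 8*x^2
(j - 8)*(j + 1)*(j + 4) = j^3 - 3*j^2 - 36*j - 32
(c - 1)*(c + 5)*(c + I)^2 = c^4 + 4*c^3 + 2*I*c^3 - 6*c^2 + 8*I*c^2 - 4*c - 10*I*c + 5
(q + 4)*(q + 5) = q^2 + 9*q + 20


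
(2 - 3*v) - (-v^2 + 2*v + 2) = v^2 - 5*v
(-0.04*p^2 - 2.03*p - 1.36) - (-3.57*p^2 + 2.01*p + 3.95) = 3.53*p^2 - 4.04*p - 5.31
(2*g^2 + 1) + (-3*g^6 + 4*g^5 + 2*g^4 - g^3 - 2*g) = -3*g^6 + 4*g^5 + 2*g^4 - g^3 + 2*g^2 - 2*g + 1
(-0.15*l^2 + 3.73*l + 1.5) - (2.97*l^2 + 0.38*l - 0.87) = -3.12*l^2 + 3.35*l + 2.37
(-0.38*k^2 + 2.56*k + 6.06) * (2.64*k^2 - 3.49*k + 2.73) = -1.0032*k^4 + 8.0846*k^3 + 6.0266*k^2 - 14.1606*k + 16.5438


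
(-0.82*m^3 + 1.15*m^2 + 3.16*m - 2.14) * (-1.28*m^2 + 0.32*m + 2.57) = 1.0496*m^5 - 1.7344*m^4 - 5.7842*m^3 + 6.7059*m^2 + 7.4364*m - 5.4998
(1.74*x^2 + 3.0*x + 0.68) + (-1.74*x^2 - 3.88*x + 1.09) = 1.77 - 0.88*x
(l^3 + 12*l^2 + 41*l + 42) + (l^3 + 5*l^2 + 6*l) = 2*l^3 + 17*l^2 + 47*l + 42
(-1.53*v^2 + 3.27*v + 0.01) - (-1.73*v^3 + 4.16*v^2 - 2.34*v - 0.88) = 1.73*v^3 - 5.69*v^2 + 5.61*v + 0.89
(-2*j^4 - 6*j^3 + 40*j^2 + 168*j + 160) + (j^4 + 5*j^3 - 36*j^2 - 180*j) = -j^4 - j^3 + 4*j^2 - 12*j + 160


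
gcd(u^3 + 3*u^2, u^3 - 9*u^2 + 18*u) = u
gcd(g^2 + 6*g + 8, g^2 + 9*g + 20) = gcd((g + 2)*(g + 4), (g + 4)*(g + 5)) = g + 4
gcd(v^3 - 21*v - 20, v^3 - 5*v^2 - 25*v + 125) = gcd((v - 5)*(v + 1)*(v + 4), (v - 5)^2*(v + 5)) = v - 5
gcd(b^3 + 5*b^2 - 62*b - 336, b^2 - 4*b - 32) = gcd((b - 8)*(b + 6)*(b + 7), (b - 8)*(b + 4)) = b - 8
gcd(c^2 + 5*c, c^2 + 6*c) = c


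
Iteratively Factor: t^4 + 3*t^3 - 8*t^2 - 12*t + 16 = (t + 2)*(t^3 + t^2 - 10*t + 8) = (t - 2)*(t + 2)*(t^2 + 3*t - 4) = (t - 2)*(t - 1)*(t + 2)*(t + 4)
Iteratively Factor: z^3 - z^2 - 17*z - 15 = (z + 1)*(z^2 - 2*z - 15) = (z - 5)*(z + 1)*(z + 3)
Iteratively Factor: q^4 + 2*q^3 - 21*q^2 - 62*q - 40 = (q + 2)*(q^3 - 21*q - 20) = (q + 1)*(q + 2)*(q^2 - q - 20) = (q - 5)*(q + 1)*(q + 2)*(q + 4)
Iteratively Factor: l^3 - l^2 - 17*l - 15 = (l + 1)*(l^2 - 2*l - 15) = (l - 5)*(l + 1)*(l + 3)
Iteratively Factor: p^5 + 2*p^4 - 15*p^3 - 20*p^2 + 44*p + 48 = (p - 3)*(p^4 + 5*p^3 - 20*p - 16) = (p - 3)*(p + 1)*(p^3 + 4*p^2 - 4*p - 16) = (p - 3)*(p + 1)*(p + 2)*(p^2 + 2*p - 8) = (p - 3)*(p + 1)*(p + 2)*(p + 4)*(p - 2)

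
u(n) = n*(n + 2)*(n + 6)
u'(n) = n*(n + 2) + n*(n + 6) + (n + 2)*(n + 6)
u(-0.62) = -4.60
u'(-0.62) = 3.23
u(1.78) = 52.35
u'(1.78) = 49.99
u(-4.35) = 16.87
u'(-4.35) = -0.83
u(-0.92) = -5.05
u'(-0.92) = -0.18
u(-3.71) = 14.53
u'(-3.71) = -6.07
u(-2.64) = 5.68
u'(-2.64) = -9.33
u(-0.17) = -1.81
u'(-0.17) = 9.37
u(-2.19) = 1.59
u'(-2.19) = -8.65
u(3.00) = 135.00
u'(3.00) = 87.00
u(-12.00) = -720.00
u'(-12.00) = 252.00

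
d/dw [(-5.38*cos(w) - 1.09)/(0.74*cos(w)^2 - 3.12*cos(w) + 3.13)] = (-3.9812*cos(w)^2 - 1.6132*cos(w) + 20.2402)*sin(w)/(0.5476*cos(w)^4 - 4.6176*cos(w)^3 + 14.3668*cos(w)^2 - 19.5312*cos(w) + 9.7969)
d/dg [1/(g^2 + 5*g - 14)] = (-2*g - 5)/(g^2 + 5*g - 14)^2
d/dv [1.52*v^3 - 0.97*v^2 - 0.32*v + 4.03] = 4.56*v^2 - 1.94*v - 0.32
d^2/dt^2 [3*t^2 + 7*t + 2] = 6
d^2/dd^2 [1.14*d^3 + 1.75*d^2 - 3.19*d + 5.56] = 6.84*d + 3.5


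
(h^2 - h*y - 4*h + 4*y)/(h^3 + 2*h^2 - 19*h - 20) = (h - y)/(h^2 + 6*h + 5)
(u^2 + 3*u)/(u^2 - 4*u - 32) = u*(u + 3)/(u^2 - 4*u - 32)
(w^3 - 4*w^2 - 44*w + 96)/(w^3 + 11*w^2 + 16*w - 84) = (w - 8)/(w + 7)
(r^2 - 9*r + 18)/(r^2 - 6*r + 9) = (r - 6)/(r - 3)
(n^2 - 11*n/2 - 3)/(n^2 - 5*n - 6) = (n + 1/2)/(n + 1)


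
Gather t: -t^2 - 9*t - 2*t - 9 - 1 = -t^2 - 11*t - 10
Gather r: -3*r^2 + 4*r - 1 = -3*r^2 + 4*r - 1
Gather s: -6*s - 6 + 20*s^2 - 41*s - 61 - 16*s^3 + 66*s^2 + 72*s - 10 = -16*s^3 + 86*s^2 + 25*s - 77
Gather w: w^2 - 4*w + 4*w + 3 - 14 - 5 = w^2 - 16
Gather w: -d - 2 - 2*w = -d - 2*w - 2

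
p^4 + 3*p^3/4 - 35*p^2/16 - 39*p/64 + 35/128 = (p - 5/4)*(p - 1/4)*(p + 1/2)*(p + 7/4)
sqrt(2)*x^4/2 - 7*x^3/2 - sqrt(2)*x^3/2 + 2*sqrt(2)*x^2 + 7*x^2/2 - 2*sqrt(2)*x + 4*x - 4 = (x - 1)*(x - 2*sqrt(2))^2*(sqrt(2)*x/2 + 1/2)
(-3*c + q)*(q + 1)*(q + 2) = -3*c*q^2 - 9*c*q - 6*c + q^3 + 3*q^2 + 2*q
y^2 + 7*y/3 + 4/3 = (y + 1)*(y + 4/3)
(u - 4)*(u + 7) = u^2 + 3*u - 28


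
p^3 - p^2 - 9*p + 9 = (p - 3)*(p - 1)*(p + 3)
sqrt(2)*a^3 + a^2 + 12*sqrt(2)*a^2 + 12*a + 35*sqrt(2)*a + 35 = (a + 5)*(a + 7)*(sqrt(2)*a + 1)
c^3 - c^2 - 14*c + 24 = (c - 3)*(c - 2)*(c + 4)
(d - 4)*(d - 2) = d^2 - 6*d + 8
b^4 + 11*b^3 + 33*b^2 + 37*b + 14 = (b + 1)^2*(b + 2)*(b + 7)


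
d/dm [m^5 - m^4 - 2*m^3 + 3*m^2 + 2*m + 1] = 5*m^4 - 4*m^3 - 6*m^2 + 6*m + 2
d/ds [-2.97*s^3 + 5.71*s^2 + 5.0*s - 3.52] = -8.91*s^2 + 11.42*s + 5.0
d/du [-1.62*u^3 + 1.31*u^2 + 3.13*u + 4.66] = -4.86*u^2 + 2.62*u + 3.13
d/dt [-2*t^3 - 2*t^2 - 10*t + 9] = -6*t^2 - 4*t - 10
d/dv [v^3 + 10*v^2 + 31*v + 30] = 3*v^2 + 20*v + 31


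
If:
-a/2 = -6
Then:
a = 12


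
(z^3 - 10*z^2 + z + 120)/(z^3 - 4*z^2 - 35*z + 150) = (z^2 - 5*z - 24)/(z^2 + z - 30)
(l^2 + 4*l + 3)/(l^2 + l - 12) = (l^2 + 4*l + 3)/(l^2 + l - 12)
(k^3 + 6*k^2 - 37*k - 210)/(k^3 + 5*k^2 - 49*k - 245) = (k - 6)/(k - 7)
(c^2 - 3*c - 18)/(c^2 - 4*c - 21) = (c - 6)/(c - 7)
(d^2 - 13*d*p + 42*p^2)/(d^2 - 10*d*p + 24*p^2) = (-d + 7*p)/(-d + 4*p)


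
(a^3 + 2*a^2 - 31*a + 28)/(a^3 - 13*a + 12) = (a^2 + 3*a - 28)/(a^2 + a - 12)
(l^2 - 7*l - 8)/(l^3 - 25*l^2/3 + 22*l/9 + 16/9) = 9*(l + 1)/(9*l^2 - 3*l - 2)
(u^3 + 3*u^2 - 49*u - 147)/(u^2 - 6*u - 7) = (u^2 + 10*u + 21)/(u + 1)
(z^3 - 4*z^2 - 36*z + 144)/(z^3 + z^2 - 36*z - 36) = (z - 4)/(z + 1)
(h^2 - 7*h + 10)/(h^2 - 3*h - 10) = (h - 2)/(h + 2)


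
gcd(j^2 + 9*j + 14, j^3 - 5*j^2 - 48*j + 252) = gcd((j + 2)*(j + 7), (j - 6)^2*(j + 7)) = j + 7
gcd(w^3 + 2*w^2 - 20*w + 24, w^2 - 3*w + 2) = w - 2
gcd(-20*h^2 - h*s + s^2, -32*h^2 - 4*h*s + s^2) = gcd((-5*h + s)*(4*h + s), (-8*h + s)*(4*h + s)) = 4*h + s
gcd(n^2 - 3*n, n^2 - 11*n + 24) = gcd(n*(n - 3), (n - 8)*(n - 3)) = n - 3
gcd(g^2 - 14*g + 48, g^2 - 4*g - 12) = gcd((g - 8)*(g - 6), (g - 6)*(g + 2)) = g - 6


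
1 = 1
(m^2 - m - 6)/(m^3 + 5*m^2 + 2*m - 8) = (m - 3)/(m^2 + 3*m - 4)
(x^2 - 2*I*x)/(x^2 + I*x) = (x - 2*I)/(x + I)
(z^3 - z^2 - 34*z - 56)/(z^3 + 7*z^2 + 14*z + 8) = (z - 7)/(z + 1)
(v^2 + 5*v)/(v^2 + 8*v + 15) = v/(v + 3)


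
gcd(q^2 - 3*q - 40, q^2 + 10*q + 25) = q + 5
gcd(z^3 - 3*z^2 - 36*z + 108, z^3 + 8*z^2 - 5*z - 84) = z - 3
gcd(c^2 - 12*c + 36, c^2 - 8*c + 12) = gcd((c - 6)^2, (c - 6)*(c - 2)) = c - 6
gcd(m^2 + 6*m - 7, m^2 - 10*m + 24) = 1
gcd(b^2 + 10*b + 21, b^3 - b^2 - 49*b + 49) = b + 7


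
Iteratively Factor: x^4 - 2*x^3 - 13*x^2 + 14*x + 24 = (x - 4)*(x^3 + 2*x^2 - 5*x - 6) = (x - 4)*(x + 3)*(x^2 - x - 2) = (x - 4)*(x + 1)*(x + 3)*(x - 2)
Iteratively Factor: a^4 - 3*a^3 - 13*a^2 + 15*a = (a + 3)*(a^3 - 6*a^2 + 5*a) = (a - 1)*(a + 3)*(a^2 - 5*a) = a*(a - 1)*(a + 3)*(a - 5)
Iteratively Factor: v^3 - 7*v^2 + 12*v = (v - 4)*(v^2 - 3*v) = (v - 4)*(v - 3)*(v)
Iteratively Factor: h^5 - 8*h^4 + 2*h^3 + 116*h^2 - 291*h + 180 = (h - 3)*(h^4 - 5*h^3 - 13*h^2 + 77*h - 60) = (h - 3)*(h + 4)*(h^3 - 9*h^2 + 23*h - 15) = (h - 5)*(h - 3)*(h + 4)*(h^2 - 4*h + 3) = (h - 5)*(h - 3)^2*(h + 4)*(h - 1)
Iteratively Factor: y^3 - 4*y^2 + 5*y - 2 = (y - 1)*(y^2 - 3*y + 2) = (y - 2)*(y - 1)*(y - 1)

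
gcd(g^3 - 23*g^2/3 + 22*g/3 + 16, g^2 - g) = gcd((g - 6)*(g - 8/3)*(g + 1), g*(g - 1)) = 1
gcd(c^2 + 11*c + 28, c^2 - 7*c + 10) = 1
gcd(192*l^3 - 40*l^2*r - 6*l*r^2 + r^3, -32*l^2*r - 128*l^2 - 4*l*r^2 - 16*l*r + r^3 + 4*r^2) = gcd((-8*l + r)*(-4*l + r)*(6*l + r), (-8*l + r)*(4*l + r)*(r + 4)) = -8*l + r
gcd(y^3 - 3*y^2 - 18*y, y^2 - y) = y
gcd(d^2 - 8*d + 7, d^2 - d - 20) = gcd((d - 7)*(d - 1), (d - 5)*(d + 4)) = 1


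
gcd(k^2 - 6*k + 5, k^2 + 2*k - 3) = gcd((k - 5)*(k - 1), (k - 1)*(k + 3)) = k - 1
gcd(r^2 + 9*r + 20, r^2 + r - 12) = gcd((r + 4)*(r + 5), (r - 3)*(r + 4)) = r + 4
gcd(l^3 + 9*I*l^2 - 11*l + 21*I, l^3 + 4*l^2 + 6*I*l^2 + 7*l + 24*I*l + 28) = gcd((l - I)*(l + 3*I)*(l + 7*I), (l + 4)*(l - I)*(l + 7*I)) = l^2 + 6*I*l + 7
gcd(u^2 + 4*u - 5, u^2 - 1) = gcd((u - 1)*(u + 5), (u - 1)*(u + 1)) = u - 1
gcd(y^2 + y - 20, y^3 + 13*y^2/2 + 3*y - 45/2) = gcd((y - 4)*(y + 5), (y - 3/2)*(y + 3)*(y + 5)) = y + 5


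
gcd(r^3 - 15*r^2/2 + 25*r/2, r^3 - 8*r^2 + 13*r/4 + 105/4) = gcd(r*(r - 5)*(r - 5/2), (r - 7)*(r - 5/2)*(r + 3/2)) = r - 5/2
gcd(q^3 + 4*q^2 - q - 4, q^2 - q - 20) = q + 4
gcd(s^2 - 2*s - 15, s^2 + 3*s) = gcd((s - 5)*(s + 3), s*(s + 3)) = s + 3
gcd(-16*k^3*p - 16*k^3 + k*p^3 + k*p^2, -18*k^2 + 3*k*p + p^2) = 1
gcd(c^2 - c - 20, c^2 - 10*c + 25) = c - 5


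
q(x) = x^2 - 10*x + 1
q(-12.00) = 265.00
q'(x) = 2*x - 10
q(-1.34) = 16.20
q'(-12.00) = -34.00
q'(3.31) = -3.38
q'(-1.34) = -12.68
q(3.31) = -21.14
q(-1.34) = 16.20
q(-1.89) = 23.47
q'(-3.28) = -16.56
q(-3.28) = 44.56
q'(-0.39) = -10.78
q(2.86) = -19.42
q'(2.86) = -4.28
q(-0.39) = 5.05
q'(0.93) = -8.14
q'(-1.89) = -13.78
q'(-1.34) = -12.68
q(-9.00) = 172.00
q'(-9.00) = -28.00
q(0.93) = -7.44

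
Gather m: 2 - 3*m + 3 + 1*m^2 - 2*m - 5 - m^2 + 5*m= 0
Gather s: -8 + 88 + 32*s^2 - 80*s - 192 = 32*s^2 - 80*s - 112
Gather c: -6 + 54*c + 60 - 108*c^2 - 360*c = -108*c^2 - 306*c + 54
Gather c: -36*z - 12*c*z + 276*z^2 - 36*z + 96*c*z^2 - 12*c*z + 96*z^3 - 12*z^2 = c*(96*z^2 - 24*z) + 96*z^3 + 264*z^2 - 72*z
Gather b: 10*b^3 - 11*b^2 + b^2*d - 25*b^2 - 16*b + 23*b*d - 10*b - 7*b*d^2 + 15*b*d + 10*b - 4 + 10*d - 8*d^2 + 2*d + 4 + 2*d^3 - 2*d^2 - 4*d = 10*b^3 + b^2*(d - 36) + b*(-7*d^2 + 38*d - 16) + 2*d^3 - 10*d^2 + 8*d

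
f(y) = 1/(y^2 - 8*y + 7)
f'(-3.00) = 0.01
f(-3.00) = 0.02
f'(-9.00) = 0.00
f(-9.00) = 0.01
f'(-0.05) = 0.15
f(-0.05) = 0.14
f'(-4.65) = 0.00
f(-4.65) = 0.02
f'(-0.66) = 0.06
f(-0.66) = 0.08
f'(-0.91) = 0.04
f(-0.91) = 0.07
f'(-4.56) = 0.00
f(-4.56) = 0.02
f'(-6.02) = 0.00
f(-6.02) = 0.01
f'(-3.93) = 0.01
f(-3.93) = 0.02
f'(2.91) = 0.04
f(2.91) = -0.13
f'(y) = (8 - 2*y)/(y^2 - 8*y + 7)^2 = 2*(4 - y)/(y^2 - 8*y + 7)^2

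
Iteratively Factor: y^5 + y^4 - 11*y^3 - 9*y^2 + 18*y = (y - 1)*(y^4 + 2*y^3 - 9*y^2 - 18*y) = (y - 1)*(y + 3)*(y^3 - y^2 - 6*y) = (y - 1)*(y + 2)*(y + 3)*(y^2 - 3*y) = y*(y - 1)*(y + 2)*(y + 3)*(y - 3)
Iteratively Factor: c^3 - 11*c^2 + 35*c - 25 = (c - 1)*(c^2 - 10*c + 25) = (c - 5)*(c - 1)*(c - 5)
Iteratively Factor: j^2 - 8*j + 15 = (j - 5)*(j - 3)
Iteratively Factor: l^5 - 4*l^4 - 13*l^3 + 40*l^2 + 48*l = (l + 1)*(l^4 - 5*l^3 - 8*l^2 + 48*l) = (l - 4)*(l + 1)*(l^3 - l^2 - 12*l) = (l - 4)*(l + 1)*(l + 3)*(l^2 - 4*l) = l*(l - 4)*(l + 1)*(l + 3)*(l - 4)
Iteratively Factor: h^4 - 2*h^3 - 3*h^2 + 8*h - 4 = (h + 2)*(h^3 - 4*h^2 + 5*h - 2) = (h - 2)*(h + 2)*(h^2 - 2*h + 1) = (h - 2)*(h - 1)*(h + 2)*(h - 1)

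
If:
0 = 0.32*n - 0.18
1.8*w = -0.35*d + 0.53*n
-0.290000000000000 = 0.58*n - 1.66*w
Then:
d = -1.06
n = 0.56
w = 0.37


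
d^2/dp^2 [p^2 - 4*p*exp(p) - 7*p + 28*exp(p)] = -4*p*exp(p) + 20*exp(p) + 2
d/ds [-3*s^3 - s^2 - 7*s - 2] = -9*s^2 - 2*s - 7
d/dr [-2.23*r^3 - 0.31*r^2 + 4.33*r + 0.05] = -6.69*r^2 - 0.62*r + 4.33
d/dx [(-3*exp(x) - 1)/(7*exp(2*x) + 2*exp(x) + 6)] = (21*exp(2*x) + 14*exp(x) - 16)*exp(x)/(49*exp(4*x) + 28*exp(3*x) + 88*exp(2*x) + 24*exp(x) + 36)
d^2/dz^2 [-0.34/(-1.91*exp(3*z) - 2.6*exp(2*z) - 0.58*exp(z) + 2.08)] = (0.34*(5.73*exp(2*z) + 5.2*exp(z) + 0.58)*(11.46*exp(2*z) + 10.4*exp(z) + 1.16)*exp(z) - (5.8446*exp(2*z) + 3.536*exp(z) + 0.1972)*(1.91*exp(3*z) + 2.6*exp(2*z) + 0.58*exp(z) - 2.08))*exp(z)/(1.91*exp(3*z) + 2.6*exp(2*z) + 0.58*exp(z) - 2.08)^3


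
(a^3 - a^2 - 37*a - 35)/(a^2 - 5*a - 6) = (a^2 - 2*a - 35)/(a - 6)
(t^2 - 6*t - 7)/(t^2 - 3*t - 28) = (t + 1)/(t + 4)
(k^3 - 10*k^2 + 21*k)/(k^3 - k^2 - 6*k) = (k - 7)/(k + 2)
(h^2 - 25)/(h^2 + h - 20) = (h - 5)/(h - 4)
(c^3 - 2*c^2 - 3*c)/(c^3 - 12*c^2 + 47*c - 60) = c*(c + 1)/(c^2 - 9*c + 20)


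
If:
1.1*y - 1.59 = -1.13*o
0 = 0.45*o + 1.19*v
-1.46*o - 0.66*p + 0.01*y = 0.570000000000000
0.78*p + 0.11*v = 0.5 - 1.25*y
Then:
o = 0.21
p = -1.31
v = -0.08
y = 1.23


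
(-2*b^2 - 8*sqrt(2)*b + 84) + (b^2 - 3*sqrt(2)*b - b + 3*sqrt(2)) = -b^2 - 11*sqrt(2)*b - b + 3*sqrt(2) + 84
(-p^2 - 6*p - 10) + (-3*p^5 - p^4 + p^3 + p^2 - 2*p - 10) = -3*p^5 - p^4 + p^3 - 8*p - 20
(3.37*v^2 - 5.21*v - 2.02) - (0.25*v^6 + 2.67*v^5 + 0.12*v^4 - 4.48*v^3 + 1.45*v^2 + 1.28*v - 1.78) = -0.25*v^6 - 2.67*v^5 - 0.12*v^4 + 4.48*v^3 + 1.92*v^2 - 6.49*v - 0.24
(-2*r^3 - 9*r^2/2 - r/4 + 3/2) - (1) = -2*r^3 - 9*r^2/2 - r/4 + 1/2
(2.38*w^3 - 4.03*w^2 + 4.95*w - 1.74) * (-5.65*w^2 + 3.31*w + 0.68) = -13.447*w^5 + 30.6473*w^4 - 39.6884*w^3 + 23.4751*w^2 - 2.3934*w - 1.1832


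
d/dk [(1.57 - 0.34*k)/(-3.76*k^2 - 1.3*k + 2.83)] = (-1.2784*k^2 + 11.8064*k + 1.0788)/(14.1376*k^4 + 9.776*k^3 - 19.5916*k^2 - 7.358*k + 8.0089)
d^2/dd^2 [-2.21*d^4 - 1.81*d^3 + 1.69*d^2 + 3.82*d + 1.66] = -26.52*d^2 - 10.86*d + 3.38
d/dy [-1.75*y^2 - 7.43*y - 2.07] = -3.5*y - 7.43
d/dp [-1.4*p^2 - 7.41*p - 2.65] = -2.8*p - 7.41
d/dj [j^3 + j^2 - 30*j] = 3*j^2 + 2*j - 30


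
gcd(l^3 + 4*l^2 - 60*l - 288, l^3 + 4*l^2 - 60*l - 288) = l^3 + 4*l^2 - 60*l - 288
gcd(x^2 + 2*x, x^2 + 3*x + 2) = x + 2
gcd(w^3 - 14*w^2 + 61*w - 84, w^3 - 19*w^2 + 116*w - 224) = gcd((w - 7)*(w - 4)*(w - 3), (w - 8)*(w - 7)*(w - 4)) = w^2 - 11*w + 28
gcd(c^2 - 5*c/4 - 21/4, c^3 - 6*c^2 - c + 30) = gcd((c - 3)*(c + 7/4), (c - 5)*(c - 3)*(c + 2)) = c - 3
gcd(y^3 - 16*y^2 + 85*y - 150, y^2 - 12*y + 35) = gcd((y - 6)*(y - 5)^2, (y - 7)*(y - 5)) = y - 5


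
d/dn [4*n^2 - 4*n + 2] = 8*n - 4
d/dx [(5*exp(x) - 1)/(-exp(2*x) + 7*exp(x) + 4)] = (5*exp(2*x) - 2*exp(x) + 27)*exp(x)/(exp(4*x) - 14*exp(3*x) + 41*exp(2*x) + 56*exp(x) + 16)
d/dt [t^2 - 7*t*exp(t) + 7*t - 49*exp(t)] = -7*t*exp(t) + 2*t - 56*exp(t) + 7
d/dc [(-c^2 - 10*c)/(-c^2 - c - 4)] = (-9*c^2 + 8*c + 40)/(c^4 + 2*c^3 + 9*c^2 + 8*c + 16)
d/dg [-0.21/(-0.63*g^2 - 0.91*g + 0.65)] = (-0.2646*g - 0.1911)/(0.63*g^2 + 0.91*g - 0.65)^2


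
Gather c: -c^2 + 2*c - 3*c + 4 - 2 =-c^2 - c + 2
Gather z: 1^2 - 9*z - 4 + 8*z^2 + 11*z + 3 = 8*z^2 + 2*z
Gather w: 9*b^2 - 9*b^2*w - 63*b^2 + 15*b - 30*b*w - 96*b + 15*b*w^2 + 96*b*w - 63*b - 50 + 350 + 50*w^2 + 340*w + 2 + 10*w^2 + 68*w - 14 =-54*b^2 - 144*b + w^2*(15*b + 60) + w*(-9*b^2 + 66*b + 408) + 288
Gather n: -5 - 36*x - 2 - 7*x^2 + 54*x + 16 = -7*x^2 + 18*x + 9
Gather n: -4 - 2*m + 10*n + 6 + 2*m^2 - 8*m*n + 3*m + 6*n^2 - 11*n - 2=2*m^2 + m + 6*n^2 + n*(-8*m - 1)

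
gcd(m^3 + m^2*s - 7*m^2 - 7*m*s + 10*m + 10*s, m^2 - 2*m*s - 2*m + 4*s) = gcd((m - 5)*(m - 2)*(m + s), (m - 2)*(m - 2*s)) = m - 2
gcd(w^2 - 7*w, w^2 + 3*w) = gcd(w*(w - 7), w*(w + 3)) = w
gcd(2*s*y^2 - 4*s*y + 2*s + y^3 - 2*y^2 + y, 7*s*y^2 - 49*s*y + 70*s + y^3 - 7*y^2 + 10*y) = 1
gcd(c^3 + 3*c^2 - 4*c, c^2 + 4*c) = c^2 + 4*c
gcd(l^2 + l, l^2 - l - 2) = l + 1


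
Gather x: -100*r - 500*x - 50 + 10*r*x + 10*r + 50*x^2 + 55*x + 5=-90*r + 50*x^2 + x*(10*r - 445) - 45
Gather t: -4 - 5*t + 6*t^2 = 6*t^2 - 5*t - 4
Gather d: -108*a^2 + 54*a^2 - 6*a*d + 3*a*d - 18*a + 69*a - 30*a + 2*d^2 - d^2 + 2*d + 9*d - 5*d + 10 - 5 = -54*a^2 + 21*a + d^2 + d*(6 - 3*a) + 5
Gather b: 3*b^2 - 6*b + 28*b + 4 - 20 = 3*b^2 + 22*b - 16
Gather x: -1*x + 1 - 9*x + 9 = 10 - 10*x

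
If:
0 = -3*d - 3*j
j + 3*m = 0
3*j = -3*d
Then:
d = 3*m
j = -3*m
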